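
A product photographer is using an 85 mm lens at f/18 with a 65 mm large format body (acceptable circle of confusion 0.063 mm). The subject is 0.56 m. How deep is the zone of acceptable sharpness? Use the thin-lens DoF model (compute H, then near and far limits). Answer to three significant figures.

84.0 mm

Hyperfocal distance H = f²/(N·c) + f = 85²/(18 × 0.063) + 85 = 7225/1.134 + 85 ≈ 6456.3 mm ≈ 6.456 m.
Near limit Dn = s·(H − f)/(H + s − 2f) = 560 × (6456.3 − 85) / (6456.3 + 560 − 2 × 85) = 560 × 6371.3 / 6846.3 ≈ 521.147 mm.
Far limit Df = s·(H − f)/(H − s) = 560 × (6456.3 − 85) / (6456.3 − 560) = 560 × 6371.3 / 5896.3 ≈ 605.113 mm.
Depth of field = Df − Dn = 605.113 − 521.147 ≈ 83.966 mm.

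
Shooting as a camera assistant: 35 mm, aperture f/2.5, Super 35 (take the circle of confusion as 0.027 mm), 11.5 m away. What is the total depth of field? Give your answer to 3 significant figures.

Hyperfocal distance H = f²/(N·c) + f = 35²/(2.5 × 0.027) + 35 = 1225/0.0675 + 35 ≈ 18183.1 mm ≈ 18.18 m.
Near limit Dn = s·(H − f)/(H + s − 2f) = 11500 × (18183.1 − 35) / (18183.1 + 11500 − 2 × 35) = 11500 × 18148.1 / 29613.1 ≈ 7048 mm.
Far limit Df = s·(H − f)/(H − s) = 11500 × (18183.1 − 35) / (18183.1 − 11500) = 11500 × 18148.1 / 6683.1 ≈ 31228 mm.
Depth of field = Df − Dn = 31228 − 7048 ≈ 24180 mm ≈ 24.2 m.

24.2 m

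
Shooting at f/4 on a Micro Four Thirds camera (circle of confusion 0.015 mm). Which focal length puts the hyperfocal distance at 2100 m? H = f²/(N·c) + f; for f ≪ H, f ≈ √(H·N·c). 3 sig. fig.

355 mm

From H = f²/(N·c) + f, with f ≪ H: f ≈ √(H·N·c) = √(2100000 × 4 × 0.015) = √126000 ≈ 355.0 mm.
The +f correction barely moves this — solving exactly, f² + N·c·f − N·c·H = 0 ⇒ f = (−N·c + √((N·c)² + 4·N·c·H))/2 = (−0.06 + √504000)/2 ≈ 354.93 mm, so f ≈ 355 mm.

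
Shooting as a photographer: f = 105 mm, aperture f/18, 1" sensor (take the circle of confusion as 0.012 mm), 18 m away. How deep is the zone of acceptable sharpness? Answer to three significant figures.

Hyperfocal distance H = f²/(N·c) + f = 105²/(18 × 0.012) + 105 = 11025/0.216 + 105 ≈ 51146.7 mm ≈ 51.15 m.
Near limit Dn = s·(H − f)/(H + s − 2f) = 18000 × (51146.7 − 105) / (51146.7 + 18000 − 2 × 105) = 18000 × 51041.7 / 68936.7 ≈ 13327 mm.
Far limit Df = s·(H − f)/(H − s) = 18000 × (51146.7 − 105) / (51146.7 − 18000) = 18000 × 51041.7 / 33146.7 ≈ 27718 mm.
Depth of field = Df − Dn = 27718 − 13327 ≈ 14391 mm ≈ 14.4 m.

14.4 m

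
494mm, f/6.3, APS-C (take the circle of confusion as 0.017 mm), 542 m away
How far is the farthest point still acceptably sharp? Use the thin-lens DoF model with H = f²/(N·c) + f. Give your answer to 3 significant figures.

Hyperfocal distance H = f²/(N·c) + f = 494²/(6.3 × 0.017) + 494 = 244036/0.1071 + 494 ≈ 2279074.8 mm ≈ 2279 m.
Far limit Df = s·(H − f)/(H − s) = 542000 × (2279074.8 − 494) / (2279074.8 − 542000) = 542000 × 2278580.8 / 1737074.8 ≈ 710960 mm ≈ 711 m.

711 m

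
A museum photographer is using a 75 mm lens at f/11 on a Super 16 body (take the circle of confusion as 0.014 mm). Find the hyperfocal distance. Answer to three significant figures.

36.6 m

Hyperfocal distance H = f²/(N·c) + f = 75²/(11 × 0.014) + 75 = 5625/0.154 + 75 ≈ 36601.0 mm ≈ 36.6 m.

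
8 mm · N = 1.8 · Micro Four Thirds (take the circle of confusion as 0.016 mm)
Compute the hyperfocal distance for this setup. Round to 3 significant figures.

2.23 m

Hyperfocal distance H = f²/(N·c) + f = 8²/(1.8 × 0.016) + 8 = 64/0.0288 + 8 ≈ 2230.2 mm ≈ 2.23 m.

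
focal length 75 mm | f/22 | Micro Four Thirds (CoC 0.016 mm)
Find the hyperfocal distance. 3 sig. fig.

16.1 m

Hyperfocal distance H = f²/(N·c) + f = 75²/(22 × 0.016) + 75 = 5625/0.352 + 75 ≈ 16055.1 mm ≈ 16.1 m.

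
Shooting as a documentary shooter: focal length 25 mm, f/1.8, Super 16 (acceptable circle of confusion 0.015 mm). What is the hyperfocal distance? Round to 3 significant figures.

Hyperfocal distance H = f²/(N·c) + f = 25²/(1.8 × 0.015) + 25 = 625/0.027 + 25 ≈ 23173.1 mm ≈ 23.2 m.

23.2 m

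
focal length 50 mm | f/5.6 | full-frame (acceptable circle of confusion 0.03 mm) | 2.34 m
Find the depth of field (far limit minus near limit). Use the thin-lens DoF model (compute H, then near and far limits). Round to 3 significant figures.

0.738 m

Hyperfocal distance H = f²/(N·c) + f = 50²/(5.6 × 0.03) + 50 = 2500/0.168 + 50 ≈ 14931.0 mm ≈ 14.93 m.
Near limit Dn = s·(H − f)/(H + s − 2f) = 2340 × (14931.0 − 50) / (14931.0 + 2340 − 2 × 50) = 2340 × 14881.0 / 17171.0 ≈ 2027.93 mm.
Far limit Df = s·(H − f)/(H − s) = 2340 × (14931.0 − 50) / (14931.0 − 2340) = 2340 × 14881.0 / 12591.0 ≈ 2765.59 mm.
Depth of field = Df − Dn = 2765.59 − 2027.93 ≈ 737.66 mm ≈ 0.738 m.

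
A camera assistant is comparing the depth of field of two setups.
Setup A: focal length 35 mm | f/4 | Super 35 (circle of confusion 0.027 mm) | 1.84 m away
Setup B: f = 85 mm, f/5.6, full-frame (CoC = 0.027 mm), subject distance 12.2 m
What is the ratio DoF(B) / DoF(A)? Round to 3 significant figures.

Setup A: H = 35²/(4×0.027) + 35 ≈ 11377.6 mm; DoF = Df − Dn = 2188.22 − 1587.39 ≈ 600.83 mm.
Setup B: H = 85²/(5.6×0.027) + 85 ≈ 47869.4 mm; DoF = Df − Dn = 16343.7 − 9732.5 ≈ 6611.2 mm.
Ratio = 6611.2 / 600.83 ≈ 11.0.

11.0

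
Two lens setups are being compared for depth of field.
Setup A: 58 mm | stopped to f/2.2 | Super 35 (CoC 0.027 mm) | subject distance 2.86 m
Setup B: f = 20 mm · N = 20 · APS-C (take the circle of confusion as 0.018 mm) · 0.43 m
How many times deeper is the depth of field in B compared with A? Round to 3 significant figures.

Setup A: H = 58²/(2.2×0.027) + 58 ≈ 56691.0 mm; DoF = Df − Dn = 3008.87 − 2725.17 ≈ 283.70 mm.
Setup B: H = 20²/(20×0.018) + 20 ≈ 1131.1 mm; DoF = Df − Dn = 681.46 − 314.10 ≈ 367.36 mm.
Ratio = 367.36 / 283.70 ≈ 1.29.

1.29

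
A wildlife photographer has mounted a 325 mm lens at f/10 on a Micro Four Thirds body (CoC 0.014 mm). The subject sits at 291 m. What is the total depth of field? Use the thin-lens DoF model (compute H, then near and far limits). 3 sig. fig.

263 m

Hyperfocal distance H = f²/(N·c) + f = 325²/(10 × 0.014) + 325 = 105625/0.14 + 325 ≈ 754789.3 mm ≈ 754.8 m.
Near limit Dn = s·(H − f)/(H + s − 2f) = 291000 × (754789.3 − 325) / (754789.3 + 291000 − 2 × 325) = 291000 × 754464.3 / 1045139.3 ≈ 210067 mm.
Far limit Df = s·(H − f)/(H − s) = 291000 × (754789.3 − 325) / (754789.3 − 291000) = 291000 × 754464.3 / 463789.3 ≈ 473381 mm.
Depth of field = Df − Dn = 473381 − 210067 ≈ 263314 mm ≈ 263 m.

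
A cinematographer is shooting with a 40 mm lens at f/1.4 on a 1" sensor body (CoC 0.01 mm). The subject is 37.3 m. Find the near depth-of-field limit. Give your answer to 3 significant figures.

Hyperfocal distance H = f²/(N·c) + f = 40²/(1.4 × 0.01) + 40 = 1600/0.014 + 40 ≈ 114325.7 mm ≈ 114.3 m.
Near limit Dn = s·(H − f)/(H + s − 2f) = 37300 × (114325.7 − 40) / (114325.7 + 37300 − 2 × 40) = 37300 × 114285.7 / 151545.7 ≈ 28129 mm ≈ 28.1 m.

28.1 m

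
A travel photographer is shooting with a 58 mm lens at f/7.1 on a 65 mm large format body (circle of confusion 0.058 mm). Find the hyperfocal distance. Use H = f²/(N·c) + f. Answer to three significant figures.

8.23 m

Hyperfocal distance H = f²/(N·c) + f = 58²/(7.1 × 0.058) + 58 = 3364/0.4118 + 58 ≈ 8227.0 mm ≈ 8.23 m.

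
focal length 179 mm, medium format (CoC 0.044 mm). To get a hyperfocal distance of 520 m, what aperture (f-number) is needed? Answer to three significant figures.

f/1.40

Rearrange H = f²/(N·c) + f for N: N = f² / ((H − f)·c).
N = 179² / ((520000 − 179) × 0.044) = 32041 / 22872 ≈ 1.40.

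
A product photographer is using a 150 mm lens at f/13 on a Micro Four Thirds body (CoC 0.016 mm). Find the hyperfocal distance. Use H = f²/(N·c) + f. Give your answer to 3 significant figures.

108 m

Hyperfocal distance H = f²/(N·c) + f = 150²/(13 × 0.016) + 150 = 22500/0.208 + 150 ≈ 108323.1 mm ≈ 108 m.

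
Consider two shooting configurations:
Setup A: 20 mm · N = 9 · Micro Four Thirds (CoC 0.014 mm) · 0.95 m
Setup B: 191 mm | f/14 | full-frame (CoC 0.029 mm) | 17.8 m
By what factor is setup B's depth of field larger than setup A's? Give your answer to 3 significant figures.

11.9

Setup A: H = 20²/(9×0.014) + 20 ≈ 3194.6 mm; DoF = Df − Dn = 1343.61 − 734.75 ≈ 608.86 mm.
Setup B: H = 191²/(14×0.029) + 191 ≈ 90045.7 mm; DoF = Df − Dn = 22138.5 − 14883.3 ≈ 7255.2 mm.
Ratio = 7255.2 / 608.86 ≈ 11.9.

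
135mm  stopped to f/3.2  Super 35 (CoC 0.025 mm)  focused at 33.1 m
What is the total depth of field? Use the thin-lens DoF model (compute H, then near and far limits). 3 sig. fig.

9.78 m

Hyperfocal distance H = f²/(N·c) + f = 135²/(3.2 × 0.025) + 135 = 18225/0.08 + 135 ≈ 227947.5 mm ≈ 227.9 m.
Near limit Dn = s·(H − f)/(H + s − 2f) = 33100 × (227947.5 − 135) / (227947.5 + 33100 − 2 × 135) = 33100 × 227812.5 / 260777.5 ≈ 28915.8 mm.
Far limit Df = s·(H − f)/(H − s) = 33100 × (227947.5 − 135) / (227947.5 − 33100) = 33100 × 227812.5 / 194847.5 ≈ 38700.0 mm.
Depth of field = Df − Dn = 38700.0 − 28915.8 ≈ 9784.2 mm ≈ 9.78 m.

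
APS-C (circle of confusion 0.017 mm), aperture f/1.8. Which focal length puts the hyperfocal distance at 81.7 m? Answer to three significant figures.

From H = f²/(N·c) + f, with f ≪ H: f ≈ √(H·N·c) = √(81700 × 1.8 × 0.017) = √2500.0 ≈ 50.00 mm.
The +f correction barely moves this — solving exactly, f² + N·c·f − N·c·H = 0 ⇒ f = (−N·c + √((N·c)² + 4·N·c·H))/2 = (−0.0306 + √10000)/2 ≈ 49.985 mm, so f ≈ 50.0 mm.

50.0 mm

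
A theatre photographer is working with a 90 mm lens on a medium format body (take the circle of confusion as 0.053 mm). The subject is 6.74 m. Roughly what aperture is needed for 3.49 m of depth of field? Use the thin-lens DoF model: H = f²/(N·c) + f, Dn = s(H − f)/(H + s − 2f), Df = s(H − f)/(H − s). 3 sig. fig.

f/5.60

Write h = H − f = f²/(N·c). The thin-lens limits are Dn = s·h/(h + (s−f)) and Df = s·h/(h − (s−f)), so DoF = Df − Dn = 2·s·(s−f)·h / (h² − (s−f)²).
That is a quadratic in h: DoF·h² − 2·s·(s−f)·h − DoF·(s−f)² = 0 ⇒ h = (s−f)·(s + √(s² + DoF²)) / DoF = 6650 × (6740 + √(6740² + 3490²)) / 3490 = 6650 × (6740 + 7589.97) / 3490 ≈ 27305 mm.
Then N = f²/(c·h) = 90² / (0.053 × 27305) = 8100 / 1447.2 ≈ 5.60.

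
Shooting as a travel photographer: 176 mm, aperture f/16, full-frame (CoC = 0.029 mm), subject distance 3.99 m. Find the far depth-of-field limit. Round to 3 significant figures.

4.23 m

Hyperfocal distance H = f²/(N·c) + f = 176²/(16 × 0.029) + 176 = 30976/0.464 + 176 ≈ 66934.6 mm ≈ 66.93 m.
Far limit Df = s·(H − f)/(H − s) = 3990 × (66934.6 − 176) / (66934.6 − 3990) = 3990 × 66758.6 / 62944.6 ≈ 4231.8 mm ≈ 4.23 m.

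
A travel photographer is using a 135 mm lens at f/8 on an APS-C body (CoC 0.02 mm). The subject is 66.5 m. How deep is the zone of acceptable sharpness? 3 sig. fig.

Hyperfocal distance H = f²/(N·c) + f = 135²/(8 × 0.02) + 135 = 18225/0.16 + 135 ≈ 114041.2 mm ≈ 114.0 m.
Near limit Dn = s·(H − f)/(H + s − 2f) = 66500 × (114041.2 − 135) / (114041.2 + 66500 − 2 × 135) = 66500 × 113906.2 / 180271.2 ≈ 42019 mm.
Far limit Df = s·(H − f)/(H − s) = 66500 × (114041.2 − 135) / (114041.2 − 66500) = 66500 × 113906.2 / 47541.2 ≈ 159330 mm.
Depth of field = Df − Dn = 159330 − 42019 ≈ 117311 mm ≈ 117 m.

117 m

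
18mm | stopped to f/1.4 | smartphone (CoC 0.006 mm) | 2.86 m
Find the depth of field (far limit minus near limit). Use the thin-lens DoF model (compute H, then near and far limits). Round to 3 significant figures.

Hyperfocal distance H = f²/(N·c) + f = 18²/(1.4 × 0.006) + 18 = 324/0.0084 + 18 ≈ 38589.4 mm ≈ 38.59 m.
Near limit Dn = s·(H − f)/(H + s − 2f) = 2860 × (38589.4 − 18) / (38589.4 + 2860 − 2 × 18) = 2860 × 38571.4 / 41413.4 ≈ 2663.73 mm.
Far limit Df = s·(H − f)/(H − s) = 2860 × (38589.4 − 18) / (38589.4 − 2860) = 2860 × 38571.4 / 35729.4 ≈ 3087.49 mm.
Depth of field = Df − Dn = 3087.49 − 2663.73 ≈ 423.76 mm.

424 mm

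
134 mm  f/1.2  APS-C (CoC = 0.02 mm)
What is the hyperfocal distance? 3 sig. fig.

748 m

Hyperfocal distance H = f²/(N·c) + f = 134²/(1.2 × 0.02) + 134 = 17956/0.024 + 134 ≈ 748300.7 mm ≈ 748 m.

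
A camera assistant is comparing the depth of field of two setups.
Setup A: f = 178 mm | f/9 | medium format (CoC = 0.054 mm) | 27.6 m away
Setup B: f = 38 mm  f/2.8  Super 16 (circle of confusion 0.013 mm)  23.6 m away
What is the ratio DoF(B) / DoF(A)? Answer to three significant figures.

1.54

Setup A: H = 178²/(9×0.054) + 178 ≈ 65371.4 mm; DoF = Df − Dn = 47638 − 19428 ≈ 28210 mm.
Setup B: H = 38²/(2.8×0.013) + 38 ≈ 39708.3 mm; DoF = Df − Dn = 58120 − 14806 ≈ 43314 mm.
Ratio = 43314 / 28210 ≈ 1.54.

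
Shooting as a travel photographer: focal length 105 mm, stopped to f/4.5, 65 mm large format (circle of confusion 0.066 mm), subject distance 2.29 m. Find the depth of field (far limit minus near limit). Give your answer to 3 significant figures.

271 mm

Hyperfocal distance H = f²/(N·c) + f = 105²/(4.5 × 0.066) + 105 = 11025/0.297 + 105 ≈ 37226.2 mm ≈ 37.23 m.
Near limit Dn = s·(H − f)/(H + s − 2f) = 2290 × (37226.2 − 105) / (37226.2 + 2290 − 2 × 105) = 2290 × 37121.2 / 39306.2 ≈ 2162.70 mm.
Far limit Df = s·(H − f)/(H − s) = 2290 × (37226.2 − 105) / (37226.2 − 2290) = 2290 × 37121.2 / 34936.2 ≈ 2433.22 mm.
Depth of field = Df − Dn = 2433.22 − 2162.70 ≈ 270.52 mm.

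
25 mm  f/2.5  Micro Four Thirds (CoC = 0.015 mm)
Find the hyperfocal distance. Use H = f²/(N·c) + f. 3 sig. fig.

Hyperfocal distance H = f²/(N·c) + f = 25²/(2.5 × 0.015) + 25 = 625/0.0375 + 25 ≈ 16691.7 mm ≈ 16.7 m.

16.7 m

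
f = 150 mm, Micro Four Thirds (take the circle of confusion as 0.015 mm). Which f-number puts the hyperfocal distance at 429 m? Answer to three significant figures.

Rearrange H = f²/(N·c) + f for N: N = f² / ((H − f)·c).
N = 150² / ((429000 − 150) × 0.015) = 22500 / 6433 ≈ 3.50.

f/3.50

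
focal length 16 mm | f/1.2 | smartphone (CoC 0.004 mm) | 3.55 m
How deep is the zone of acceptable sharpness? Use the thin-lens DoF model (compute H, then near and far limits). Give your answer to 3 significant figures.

Hyperfocal distance H = f²/(N·c) + f = 16²/(1.2 × 0.004) + 16 = 256/0.0048 + 16 ≈ 53349.3 mm ≈ 53.35 m.
Near limit Dn = s·(H − f)/(H + s − 2f) = 3550 × (53349.3 − 16) / (53349.3 + 3550 − 2 × 16) = 3550 × 53333.3 / 56867.3 ≈ 3329.39 mm.
Far limit Df = s·(H − f)/(H − s) = 3550 × (53349.3 − 16) / (53349.3 − 3550) = 3550 × 53333.3 / 49799.3 ≈ 3801.93 mm.
Depth of field = Df − Dn = 3801.93 − 3329.39 ≈ 472.54 mm.

473 mm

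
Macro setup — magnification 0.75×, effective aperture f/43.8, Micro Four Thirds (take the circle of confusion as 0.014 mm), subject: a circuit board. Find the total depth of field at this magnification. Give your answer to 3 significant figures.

2.18 mm

At magnification m, DoF ≈ 2·N_eff·c/m² = 2 × 43.8 × 0.014 / 0.75² = 1.226 / 0.5625 ≈ 2.18 mm.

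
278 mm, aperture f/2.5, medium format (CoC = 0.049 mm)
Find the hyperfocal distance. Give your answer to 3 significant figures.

631 m

Hyperfocal distance H = f²/(N·c) + f = 278²/(2.5 × 0.049) + 278 = 77284/0.1225 + 278 ≈ 631167.8 mm ≈ 631 m.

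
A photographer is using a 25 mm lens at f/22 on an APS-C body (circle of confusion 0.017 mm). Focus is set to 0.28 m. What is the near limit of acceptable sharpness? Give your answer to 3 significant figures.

243 mm

Hyperfocal distance H = f²/(N·c) + f = 25²/(22 × 0.017) + 25 = 625/0.374 + 25 ≈ 1696.1 mm ≈ 1.696 m.
Near limit Dn = s·(H − f)/(H + s − 2f) = 280 × (1696.1 − 25) / (1696.1 + 280 − 2 × 25) = 280 × 1671.1 / 1926.1 ≈ 242.93 mm.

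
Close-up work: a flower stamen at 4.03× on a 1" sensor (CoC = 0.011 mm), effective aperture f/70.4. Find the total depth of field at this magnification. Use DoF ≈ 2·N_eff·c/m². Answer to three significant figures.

At magnification m, DoF ≈ 2·N_eff·c/m² = 2 × 70.4 × 0.011 / 4.03² = 1.549 / 16.24 ≈ 0.0954 mm.

0.0954 mm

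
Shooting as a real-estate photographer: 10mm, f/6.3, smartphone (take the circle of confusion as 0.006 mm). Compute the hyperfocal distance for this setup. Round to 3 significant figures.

Hyperfocal distance H = f²/(N·c) + f = 10²/(6.3 × 0.006) + 10 = 100/0.0378 + 10 ≈ 2655.5 mm ≈ 2.66 m.

2.66 m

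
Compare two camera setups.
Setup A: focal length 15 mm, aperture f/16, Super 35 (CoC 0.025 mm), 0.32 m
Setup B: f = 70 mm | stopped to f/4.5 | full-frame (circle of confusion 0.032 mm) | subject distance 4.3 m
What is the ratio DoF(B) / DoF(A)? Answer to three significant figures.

2.21

Setup A: H = 15²/(16×0.025) + 15 ≈ 577.5 mm; DoF = Df − Dn = 699.03 − 207.49 ≈ 491.54 mm.
Setup B: H = 70²/(4.5×0.032) + 70 ≈ 34097.8 mm; DoF = Df − Dn = 4910.4 − 3824.6 ≈ 1085.8 mm.
Ratio = 1085.8 / 491.54 ≈ 2.21.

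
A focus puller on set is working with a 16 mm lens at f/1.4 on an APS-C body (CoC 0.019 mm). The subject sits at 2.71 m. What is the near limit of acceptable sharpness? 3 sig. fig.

2.12 m

Hyperfocal distance H = f²/(N·c) + f = 16²/(1.4 × 0.019) + 16 = 256/0.0266 + 16 ≈ 9640.1 mm ≈ 9.640 m.
Near limit Dn = s·(H − f)/(H + s − 2f) = 2710 × (9640.1 − 16) / (9640.1 + 2710 − 2 × 16) = 2710 × 9624.1 / 12318.1 ≈ 2117.3 mm ≈ 2.12 m.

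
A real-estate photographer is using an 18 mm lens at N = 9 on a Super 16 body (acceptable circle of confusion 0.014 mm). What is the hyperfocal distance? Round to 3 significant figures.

Hyperfocal distance H = f²/(N·c) + f = 18²/(9 × 0.014) + 18 = 324/0.126 + 18 ≈ 2589.4 mm ≈ 2.59 m.

2.59 m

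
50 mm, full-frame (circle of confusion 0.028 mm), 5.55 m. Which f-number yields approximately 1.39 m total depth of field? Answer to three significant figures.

Write h = H − f = f²/(N·c). The thin-lens limits are Dn = s·h/(h + (s−f)) and Df = s·h/(h − (s−f)), so DoF = Df − Dn = 2·s·(s−f)·h / (h² − (s−f)²).
That is a quadratic in h: DoF·h² − 2·s·(s−f)·h − DoF·(s−f)² = 0 ⇒ h = (s−f)·(s + √(s² + DoF²)) / DoF = 5500 × (5550 + √(5550² + 1390²)) / 1390 = 5500 × (5550 + 5721.42) / 1390 ≈ 44599 mm.
Then N = f²/(c·h) = 50² / (0.028 × 44599) = 2500 / 1248.8 ≈ 2.00.

f/2.00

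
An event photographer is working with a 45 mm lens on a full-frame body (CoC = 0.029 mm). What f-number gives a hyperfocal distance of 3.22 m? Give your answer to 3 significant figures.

f/22

Rearrange H = f²/(N·c) + f for N: N = f² / ((H − f)·c).
N = 45² / ((3220 − 45) × 0.029) = 2025 / 92.08 ≈ 22.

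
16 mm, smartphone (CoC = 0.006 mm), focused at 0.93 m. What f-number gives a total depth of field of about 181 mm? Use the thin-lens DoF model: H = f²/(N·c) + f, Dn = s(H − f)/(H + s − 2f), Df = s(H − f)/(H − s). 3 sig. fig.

f/4.50

Write h = H − f = f²/(N·c). The thin-lens limits are Dn = s·h/(h + (s−f)) and Df = s·h/(h − (s−f)), so DoF = Df − Dn = 2·s·(s−f)·h / (h² − (s−f)²).
That is a quadratic in h: DoF·h² − 2·s·(s−f)·h − DoF·(s−f)² = 0 ⇒ h = (s−f)·(s + √(s² + DoF²)) / DoF = 914 × (930 + √(930² + 181²)) / 181 = 914 × (930 + 947.450) / 181 ≈ 9480.6 mm.
Then N = f²/(c·h) = 16² / (0.006 × 9480.6) = 256 / 56.884 ≈ 4.50.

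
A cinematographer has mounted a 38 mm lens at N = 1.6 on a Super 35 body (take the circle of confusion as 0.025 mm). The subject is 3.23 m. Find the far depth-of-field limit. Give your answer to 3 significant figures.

Hyperfocal distance H = f²/(N·c) + f = 38²/(1.6 × 0.025) + 38 = 1444/0.04 + 38 ≈ 36138.0 mm ≈ 36.14 m.
Far limit Df = s·(H − f)/(H − s) = 3230 × (36138.0 − 38) / (36138.0 − 3230) = 3230 × 36100.0 / 32908.0 ≈ 3543.3 mm ≈ 3.54 m.

3.54 m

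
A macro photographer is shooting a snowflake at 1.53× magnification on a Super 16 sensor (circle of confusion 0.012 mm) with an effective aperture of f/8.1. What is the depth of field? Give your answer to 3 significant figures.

At magnification m, DoF ≈ 2·N_eff·c/m² = 2 × 8.1 × 0.012 / 1.53² = 0.1944 / 2.341 ≈ 0.083 mm.

0.0830 mm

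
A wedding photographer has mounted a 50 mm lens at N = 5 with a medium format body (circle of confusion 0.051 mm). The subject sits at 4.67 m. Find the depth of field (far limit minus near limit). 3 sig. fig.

5.66 m

Hyperfocal distance H = f²/(N·c) + f = 50²/(5 × 0.051) + 50 = 2500/0.255 + 50 ≈ 9853.9 mm ≈ 9.854 m.
Near limit Dn = s·(H − f)/(H + s − 2f) = 4670 × (9853.9 − 50) / (9853.9 + 4670 − 2 × 50) = 4670 × 9803.9 / 14423.9 ≈ 3174.2 mm.
Far limit Df = s·(H − f)/(H − s) = 4670 × (9853.9 − 50) / (9853.9 − 4670) = 4670 × 9803.9 / 5183.9 ≈ 8832.0 mm.
Depth of field = Df − Dn = 8832.0 − 3174.2 ≈ 5657.8 mm ≈ 5.66 m.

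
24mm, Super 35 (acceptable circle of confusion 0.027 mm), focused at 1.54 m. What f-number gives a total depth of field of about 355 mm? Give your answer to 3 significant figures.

f/1.60

Write h = H − f = f²/(N·c). The thin-lens limits are Dn = s·h/(h + (s−f)) and Df = s·h/(h − (s−f)), so DoF = Df − Dn = 2·s·(s−f)·h / (h² − (s−f)²).
That is a quadratic in h: DoF·h² − 2·s·(s−f)·h − DoF·(s−f)² = 0 ⇒ h = (s−f)·(s + √(s² + DoF²)) / DoF = 1516 × (1540 + √(1540² + 355²)) / 355 = 1516 × (1540 + 1580.39) / 355 ≈ 13325 mm.
Then N = f²/(c·h) = 24² / (0.027 × 13325) = 576 / 359.79 ≈ 1.60.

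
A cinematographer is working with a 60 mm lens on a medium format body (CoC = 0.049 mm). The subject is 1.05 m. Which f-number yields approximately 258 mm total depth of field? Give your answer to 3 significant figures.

Write h = H − f = f²/(N·c). The thin-lens limits are Dn = s·h/(h + (s−f)) and Df = s·h/(h − (s−f)), so DoF = Df − Dn = 2·s·(s−f)·h / (h² − (s−f)²).
That is a quadratic in h: DoF·h² − 2·s·(s−f)·h − DoF·(s−f)² = 0 ⇒ h = (s−f)·(s + √(s² + DoF²)) / DoF = 990 × (1050 + √(1050² + 258²)) / 258 = 990 × (1050 + 1081.23) / 258 ≈ 8178.0 mm.
Then N = f²/(c·h) = 60² / (0.049 × 8178.0) = 3600 / 400.72 ≈ 8.98.

f/8.98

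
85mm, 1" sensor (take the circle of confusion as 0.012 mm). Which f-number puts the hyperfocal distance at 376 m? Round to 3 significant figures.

f/1.60

Rearrange H = f²/(N·c) + f for N: N = f² / ((H − f)·c).
N = 85² / ((376000 − 85) × 0.012) = 7225 / 4511 ≈ 1.60.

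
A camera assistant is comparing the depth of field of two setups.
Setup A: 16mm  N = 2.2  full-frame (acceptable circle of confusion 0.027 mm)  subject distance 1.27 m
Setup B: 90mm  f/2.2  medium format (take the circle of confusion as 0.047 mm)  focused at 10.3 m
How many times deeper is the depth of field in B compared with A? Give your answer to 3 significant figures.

Setup A: H = 16²/(2.2×0.027) + 16 ≈ 4325.8 mm; DoF = Df − Dn = 1791.17 − 983.76 ≈ 807.41 mm.
Setup B: H = 90²/(2.2×0.047) + 90 ≈ 78426.6 mm; DoF = Df − Dn = 11843.6 − 9112.3 ≈ 2731.3 mm.
Ratio = 2731.3 / 807.41 ≈ 3.38.

3.38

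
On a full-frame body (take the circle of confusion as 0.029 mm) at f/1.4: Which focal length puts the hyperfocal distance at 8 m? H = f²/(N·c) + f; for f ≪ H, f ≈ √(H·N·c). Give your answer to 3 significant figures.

18.0 mm

From H = f²/(N·c) + f, with f ≪ H: f ≈ √(H·N·c) = √(8000 × 1.4 × 0.029) = √324.80 ≈ 18.02 mm.
The +f correction barely moves this — solving exactly, f² + N·c·f − N·c·H = 0 ⇒ f = (−N·c + √((N·c)² + 4·N·c·H))/2 = (−0.0406 + √1299.2)/2 ≈ 18.002 mm, so f ≈ 18.0 mm.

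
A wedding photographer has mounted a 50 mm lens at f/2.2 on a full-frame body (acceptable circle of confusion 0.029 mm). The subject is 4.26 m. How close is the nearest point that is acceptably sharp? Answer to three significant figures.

3.85 m

Hyperfocal distance H = f²/(N·c) + f = 50²/(2.2 × 0.029) + 50 = 2500/0.0638 + 50 ≈ 39235.0 mm ≈ 39.23 m.
Near limit Dn = s·(H − f)/(H + s − 2f) = 4260 × (39235.0 − 50) / (39235.0 + 4260 − 2 × 50) = 4260 × 39185.0 / 43395.0 ≈ 3846.7 mm ≈ 3.85 m.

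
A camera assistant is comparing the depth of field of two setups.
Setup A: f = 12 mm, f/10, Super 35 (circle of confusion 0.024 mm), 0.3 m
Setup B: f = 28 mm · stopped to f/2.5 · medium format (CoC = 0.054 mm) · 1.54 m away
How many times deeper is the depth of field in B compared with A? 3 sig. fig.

Setup A: H = 12²/(10×0.024) + 12 ≈ 612.0 mm; DoF = Df − Dn = 576.92 − 202.70 ≈ 374.22 mm.
Setup B: H = 28²/(2.5×0.054) + 28 ≈ 5835.4 mm; DoF = Df − Dn = 2082.09 − 1221.88 ≈ 860.21 mm.
Ratio = 860.21 / 374.22 ≈ 2.30.

2.30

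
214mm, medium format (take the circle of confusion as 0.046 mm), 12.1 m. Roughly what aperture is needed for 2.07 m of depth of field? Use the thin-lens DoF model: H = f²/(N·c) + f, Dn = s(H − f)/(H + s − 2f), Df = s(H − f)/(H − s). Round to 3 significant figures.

Write h = H − f = f²/(N·c). The thin-lens limits are Dn = s·h/(h + (s−f)) and Df = s·h/(h − (s−f)), so DoF = Df − Dn = 2·s·(s−f)·h / (h² − (s−f)²).
That is a quadratic in h: DoF·h² − 2·s·(s−f)·h − DoF·(s−f)² = 0 ⇒ h = (s−f)·(s + √(s² + DoF²)) / DoF = 11886 × (12100 + √(12100² + 2070²)) / 2070 = 11886 × (12100 + 12275.8) / 2070 ≈ 139966 mm.
Then N = f²/(c·h) = 214² / (0.046 × 139966) = 45796 / 6438.5 ≈ 7.11.

f/7.11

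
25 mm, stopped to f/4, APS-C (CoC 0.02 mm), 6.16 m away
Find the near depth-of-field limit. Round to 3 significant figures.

Hyperfocal distance H = f²/(N·c) + f = 25²/(4 × 0.02) + 25 = 625/0.08 + 25 ≈ 7837.5 mm ≈ 7.838 m.
Near limit Dn = s·(H − f)/(H + s − 2f) = 6160 × (7837.5 − 25) / (7837.5 + 6160 − 2 × 25) = 6160 × 7812.5 / 13947.5 ≈ 3450.4 mm ≈ 3.45 m.

3.45 m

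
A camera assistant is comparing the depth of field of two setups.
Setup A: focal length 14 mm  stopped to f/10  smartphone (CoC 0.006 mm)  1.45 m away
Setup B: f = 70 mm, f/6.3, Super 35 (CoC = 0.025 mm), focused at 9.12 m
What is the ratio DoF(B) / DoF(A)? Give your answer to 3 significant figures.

Setup A: H = 14²/(10×0.006) + 14 ≈ 3280.7 mm; DoF = Df − Dn = 2587.4 − 1007.2 ≈ 1580.2 mm.
Setup B: H = 70²/(6.3×0.025) + 70 ≈ 31181.1 mm; DoF = Df − Dn = 12861.2 − 7064.9 ≈ 5796.3 mm.
Ratio = 5796.3 / 1580.2 ≈ 3.67.

3.67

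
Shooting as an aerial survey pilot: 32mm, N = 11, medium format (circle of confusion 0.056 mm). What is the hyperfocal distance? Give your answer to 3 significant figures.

Hyperfocal distance H = f²/(N·c) + f = 32²/(11 × 0.056) + 32 = 1024/0.616 + 32 ≈ 1694.3 mm ≈ 1.69 m.

1.69 m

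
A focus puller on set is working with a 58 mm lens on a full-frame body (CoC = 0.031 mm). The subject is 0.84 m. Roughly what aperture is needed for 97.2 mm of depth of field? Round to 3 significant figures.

f/8

Write h = H − f = f²/(N·c). The thin-lens limits are Dn = s·h/(h + (s−f)) and Df = s·h/(h − (s−f)), so DoF = Df − Dn = 2·s·(s−f)·h / (h² − (s−f)²).
That is a quadratic in h: DoF·h² − 2·s·(s−f)·h − DoF·(s−f)² = 0 ⇒ h = (s−f)·(s + √(s² + DoF²)) / DoF = 782 × (840 + √(840² + 97.2²)) / 97.2 = 782 × (840 + 845.605) / 97.2 ≈ 13561 mm.
Then N = f²/(c·h) = 58² / (0.031 × 13561) = 3364 / 420.40 ≈ 8.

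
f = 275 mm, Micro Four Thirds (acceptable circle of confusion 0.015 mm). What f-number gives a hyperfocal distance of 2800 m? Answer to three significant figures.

Rearrange H = f²/(N·c) + f for N: N = f² / ((H − f)·c).
N = 275² / ((2800000 − 275) × 0.015) = 75625 / 41996 ≈ 1.80.

f/1.80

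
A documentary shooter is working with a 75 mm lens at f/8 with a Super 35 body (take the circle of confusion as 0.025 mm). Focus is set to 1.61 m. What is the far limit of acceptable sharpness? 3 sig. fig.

Hyperfocal distance H = f²/(N·c) + f = 75²/(8 × 0.025) + 75 = 5625/0.2 + 75 ≈ 28200.0 mm ≈ 28.20 m.
Far limit Df = s·(H − f)/(H − s) = 1610 × (28200.0 − 75) / (28200.0 − 1610) = 1610 × 28125.0 / 26590.0 ≈ 1702.9 mm ≈ 1.70 m.

1.70 m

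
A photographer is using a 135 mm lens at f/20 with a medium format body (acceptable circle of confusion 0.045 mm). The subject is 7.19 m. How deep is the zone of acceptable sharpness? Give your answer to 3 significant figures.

Hyperfocal distance H = f²/(N·c) + f = 135²/(20 × 0.045) + 135 = 18225/0.9 + 135 ≈ 20385.0 mm ≈ 20.39 m.
Near limit Dn = s·(H − f)/(H + s − 2f) = 7190 × (20385.0 − 135) / (20385.0 + 7190 − 2 × 135) = 7190 × 20250.0 / 27305.0 ≈ 5332.3 mm.
Far limit Df = s·(H − f)/(H − s) = 7190 × (20385.0 − 135) / (20385.0 − 7190) = 7190 × 20250.0 / 13195.0 ≈ 11034.3 mm.
Depth of field = Df − Dn = 11034.3 − 5332.3 ≈ 5702.0 mm ≈ 5.70 m.

5.70 m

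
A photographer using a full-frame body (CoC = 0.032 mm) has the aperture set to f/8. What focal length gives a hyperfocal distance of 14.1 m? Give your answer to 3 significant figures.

60.0 mm

From H = f²/(N·c) + f, with f ≪ H: f ≈ √(H·N·c) = √(14100 × 8 × 0.032) = √3609.6 ≈ 60.08 mm.
Exact: f² + N·c·f − N·c·H = 0 ⇒ f = (−N·c + √((N·c)² + 4·N·c·H))/2 = (−0.256 + √14438)/2 ≈ 59.952 mm ≈ 60.0 mm.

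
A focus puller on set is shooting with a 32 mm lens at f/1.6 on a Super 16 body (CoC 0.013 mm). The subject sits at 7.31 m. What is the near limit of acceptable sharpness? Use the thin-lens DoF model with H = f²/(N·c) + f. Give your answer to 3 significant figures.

6.37 m

Hyperfocal distance H = f²/(N·c) + f = 32²/(1.6 × 0.013) + 32 = 1024/0.0208 + 32 ≈ 49262.8 mm ≈ 49.26 m.
Near limit Dn = s·(H − f)/(H + s − 2f) = 7310 × (49262.8 − 32) / (49262.8 + 7310 − 2 × 32) = 7310 × 49230.8 / 56508.8 ≈ 6368.5 mm ≈ 6.37 m.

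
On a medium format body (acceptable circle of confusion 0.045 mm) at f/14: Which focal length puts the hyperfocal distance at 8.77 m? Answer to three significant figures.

74.0 mm

From H = f²/(N·c) + f, with f ≪ H: f ≈ √(H·N·c) = √(8770 × 14 × 0.045) = √5525.1 ≈ 74.33 mm.
Exact: f² + N·c·f − N·c·H = 0 ⇒ f = (−N·c + √((N·c)² + 4·N·c·H))/2 = (−0.63 + √22101)/2 ≈ 74.017 mm ≈ 74.0 mm.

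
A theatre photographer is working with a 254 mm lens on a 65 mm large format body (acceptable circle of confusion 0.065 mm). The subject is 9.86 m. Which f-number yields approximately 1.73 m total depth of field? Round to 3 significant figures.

Write h = H − f = f²/(N·c). The thin-lens limits are Dn = s·h/(h + (s−f)) and Df = s·h/(h − (s−f)), so DoF = Df − Dn = 2·s·(s−f)·h / (h² − (s−f)²).
That is a quadratic in h: DoF·h² − 2·s·(s−f)·h − DoF·(s−f)² = 0 ⇒ h = (s−f)·(s + √(s² + DoF²)) / DoF = 9606 × (9860 + √(9860² + 1730²)) / 1730 = 9606 × (9860 + 10010.6) / 1730 ≈ 110334 mm.
Then N = f²/(c·h) = 254² / (0.065 × 110334) = 64516 / 7171.7 ≈ 9.

f/9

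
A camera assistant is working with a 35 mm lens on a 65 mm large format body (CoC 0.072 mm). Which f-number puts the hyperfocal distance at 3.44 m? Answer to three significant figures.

f/5

Rearrange H = f²/(N·c) + f for N: N = f² / ((H − f)·c).
N = 35² / ((3440 − 35) × 0.072) = 1225 / 245.2 ≈ 5.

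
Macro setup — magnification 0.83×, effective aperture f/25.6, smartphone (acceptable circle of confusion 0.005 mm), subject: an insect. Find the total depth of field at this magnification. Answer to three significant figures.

0.372 mm

At magnification m, DoF ≈ 2·N_eff·c/m² = 2 × 25.6 × 0.005 / 0.83² = 0.256 / 0.6889 ≈ 0.372 mm.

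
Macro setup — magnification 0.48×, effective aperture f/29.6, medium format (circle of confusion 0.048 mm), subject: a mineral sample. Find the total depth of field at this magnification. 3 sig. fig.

At magnification m, DoF ≈ 2·N_eff·c/m² = 2 × 29.6 × 0.048 / 0.48² = 2.842 / 0.2304 ≈ 12.3 mm.

12.3 mm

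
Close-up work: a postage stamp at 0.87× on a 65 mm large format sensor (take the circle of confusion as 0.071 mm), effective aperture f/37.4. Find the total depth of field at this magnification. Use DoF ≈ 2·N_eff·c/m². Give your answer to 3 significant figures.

At magnification m, DoF ≈ 2·N_eff·c/m² = 2 × 37.4 × 0.071 / 0.87² = 5.311 / 0.7569 ≈ 7.02 mm.

7.02 mm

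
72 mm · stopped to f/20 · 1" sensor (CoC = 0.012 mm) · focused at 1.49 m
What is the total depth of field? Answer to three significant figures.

196 mm

Hyperfocal distance H = f²/(N·c) + f = 72²/(20 × 0.012) + 72 = 5184/0.24 + 72 ≈ 21672.0 mm ≈ 21.67 m.
Near limit Dn = s·(H − f)/(H + s − 2f) = 1490 × (21672.0 − 72) / (21672.0 + 1490 − 2 × 72) = 1490 × 21600.0 / 23018.0 ≈ 1398.21 mm.
Far limit Df = s·(H − f)/(H − s) = 1490 × (21672.0 − 72) / (21672.0 − 1490) = 1490 × 21600.0 / 20182.0 ≈ 1594.69 mm.
Depth of field = Df − Dn = 1594.69 − 1398.21 ≈ 196.48 mm.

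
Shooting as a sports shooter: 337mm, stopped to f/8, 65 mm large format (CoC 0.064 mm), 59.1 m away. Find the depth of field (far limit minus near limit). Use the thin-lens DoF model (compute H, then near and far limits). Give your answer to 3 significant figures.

Hyperfocal distance H = f²/(N·c) + f = 337²/(8 × 0.064) + 337 = 113569/0.512 + 337 ≈ 222151.5 mm ≈ 222.2 m.
Near limit Dn = s·(H − f)/(H + s − 2f) = 59100 × (222151.5 − 337) / (222151.5 + 59100 − 2 × 337) = 59100 × 221814.5 / 280577.5 ≈ 46722 mm.
Far limit Df = s·(H − f)/(H − s) = 59100 × (222151.5 − 337) / (222151.5 − 59100) = 59100 × 221814.5 / 163051.5 ≈ 80399 mm.
Depth of field = Df − Dn = 80399 − 46722 ≈ 33677 mm ≈ 33.7 m.

33.7 m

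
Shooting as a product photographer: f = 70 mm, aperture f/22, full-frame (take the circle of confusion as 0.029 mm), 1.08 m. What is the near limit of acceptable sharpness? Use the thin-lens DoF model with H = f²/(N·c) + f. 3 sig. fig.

0.954 m

Hyperfocal distance H = f²/(N·c) + f = 70²/(22 × 0.029) + 70 = 4900/0.638 + 70 ≈ 7750.3 mm ≈ 7.750 m.
Near limit Dn = s·(H − f)/(H + s − 2f) = 1080 × (7750.3 − 70) / (7750.3 + 1080 − 2 × 70) = 1080 × 7680.3 / 8690.3 ≈ 954.48 mm ≈ 0.954 m.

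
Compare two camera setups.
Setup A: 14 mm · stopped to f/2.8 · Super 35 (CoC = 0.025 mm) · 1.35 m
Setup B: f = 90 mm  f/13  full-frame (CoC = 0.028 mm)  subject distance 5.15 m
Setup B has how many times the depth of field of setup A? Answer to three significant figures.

Setup A: H = 14²/(2.8×0.025) + 14 ≈ 2814.0 mm; DoF = Df − Dn = 2582.0 − 913.9 ≈ 1668.1 mm.
Setup B: H = 90²/(13×0.028) + 90 ≈ 22342.7 mm; DoF = Df − Dn = 6665.7 − 4195.9 ≈ 2469.8 mm.
Ratio = 2469.8 / 1668.1 ≈ 1.48.

1.48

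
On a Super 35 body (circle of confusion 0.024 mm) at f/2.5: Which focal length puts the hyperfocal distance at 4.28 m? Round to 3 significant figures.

From H = f²/(N·c) + f, with f ≪ H: f ≈ √(H·N·c) = √(4280 × 2.5 × 0.024) = √256.80 ≈ 16.02 mm.
The +f correction barely moves this — solving exactly, f² + N·c·f − N·c·H = 0 ⇒ f = (−N·c + √((N·c)² + 4·N·c·H))/2 = (−0.06 + √1027.2)/2 ≈ 15.995 mm, so f ≈ 16.0 mm.

16.0 mm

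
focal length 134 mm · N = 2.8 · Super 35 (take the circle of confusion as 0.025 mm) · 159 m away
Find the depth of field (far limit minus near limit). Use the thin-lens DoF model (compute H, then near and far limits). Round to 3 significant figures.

319 m

Hyperfocal distance H = f²/(N·c) + f = 134²/(2.8 × 0.025) + 134 = 17956/0.07 + 134 ≈ 256648.3 mm ≈ 256.6 m.
Near limit Dn = s·(H − f)/(H + s − 2f) = 159000 × (256648.3 − 134) / (256648.3 + 159000 − 2 × 134) = 159000 × 256514.3 / 415380.3 ≈ 98189 mm.
Far limit Df = s·(H − f)/(H − s) = 159000 × (256648.3 − 134) / (256648.3 − 159000) = 159000 × 256514.3 / 97648.3 ≈ 417680 mm.
Depth of field = Df − Dn = 417680 − 98189 ≈ 319491 mm ≈ 319 m.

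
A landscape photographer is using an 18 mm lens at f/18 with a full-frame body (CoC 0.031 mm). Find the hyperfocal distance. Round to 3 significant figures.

0.599 m

Hyperfocal distance H = f²/(N·c) + f = 18²/(18 × 0.031) + 18 = 324/0.558 + 18 ≈ 598.6 mm ≈ 0.599 m.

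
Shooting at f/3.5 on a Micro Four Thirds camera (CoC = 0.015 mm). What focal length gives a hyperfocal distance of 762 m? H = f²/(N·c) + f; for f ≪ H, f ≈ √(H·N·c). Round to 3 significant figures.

200 mm

From H = f²/(N·c) + f, with f ≪ H: f ≈ √(H·N·c) = √(762000 × 3.5 × 0.015) = √40005 ≈ 200.0 mm.
The +f correction barely moves this — solving exactly, f² + N·c·f − N·c·H = 0 ⇒ f = (−N·c + √((N·c)² + 4·N·c·H))/2 = (−0.0525 + √160020)/2 ≈ 199.99 mm, so f ≈ 200 mm.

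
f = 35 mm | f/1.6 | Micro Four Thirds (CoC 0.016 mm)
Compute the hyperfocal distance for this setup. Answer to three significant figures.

47.9 m

Hyperfocal distance H = f²/(N·c) + f = 35²/(1.6 × 0.016) + 35 = 1225/0.0256 + 35 ≈ 47886.6 mm ≈ 47.9 m.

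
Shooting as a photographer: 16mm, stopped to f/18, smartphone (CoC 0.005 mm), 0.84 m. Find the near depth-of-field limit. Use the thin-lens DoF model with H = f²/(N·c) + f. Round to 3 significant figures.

0.651 m

Hyperfocal distance H = f²/(N·c) + f = 16²/(18 × 0.005) + 16 = 256/0.09 + 16 ≈ 2860.4 mm ≈ 2.860 m.
Near limit Dn = s·(H − f)/(H + s − 2f) = 840 × (2860.4 − 16) / (2860.4 + 840 − 2 × 16) = 840 × 2844.4 / 3668.4 ≈ 651.32 mm ≈ 0.651 m.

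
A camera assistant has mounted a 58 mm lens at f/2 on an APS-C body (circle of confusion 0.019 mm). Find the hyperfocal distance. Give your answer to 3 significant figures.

Hyperfocal distance H = f²/(N·c) + f = 58²/(2 × 0.019) + 58 = 3364/0.038 + 58 ≈ 88584.3 mm ≈ 88.6 m.

88.6 m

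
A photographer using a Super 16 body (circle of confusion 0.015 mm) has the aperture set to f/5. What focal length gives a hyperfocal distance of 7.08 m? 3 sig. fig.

23.0 mm

From H = f²/(N·c) + f, with f ≪ H: f ≈ √(H·N·c) = √(7080 × 5 × 0.015) = √531.00 ≈ 23.04 mm.
The +f correction barely moves this — solving exactly, f² + N·c·f − N·c·H = 0 ⇒ f = (−N·c + √((N·c)² + 4·N·c·H))/2 = (−0.075 + √2124.0)/2 ≈ 23.006 mm, so f ≈ 23.0 mm.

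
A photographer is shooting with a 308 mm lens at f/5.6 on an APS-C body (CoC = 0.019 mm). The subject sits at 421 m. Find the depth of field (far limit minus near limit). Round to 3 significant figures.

Hyperfocal distance H = f²/(N·c) + f = 308²/(5.6 × 0.019) + 308 = 94864/0.1064 + 308 ≈ 891886.9 mm ≈ 891.9 m.
Near limit Dn = s·(H − f)/(H + s − 2f) = 421000 × (891886.9 − 308) / (891886.9 + 421000 − 2 × 308) = 421000 × 891578.9 / 1312270.9 ≈ 286034 mm.
Far limit Df = s·(H − f)/(H − s) = 421000 × (891886.9 − 308) / (891886.9 − 421000) = 421000 × 891578.9 / 470886.9 ≈ 797123 mm.
Depth of field = Df − Dn = 797123 − 286034 ≈ 511089 mm ≈ 511 m.

511 m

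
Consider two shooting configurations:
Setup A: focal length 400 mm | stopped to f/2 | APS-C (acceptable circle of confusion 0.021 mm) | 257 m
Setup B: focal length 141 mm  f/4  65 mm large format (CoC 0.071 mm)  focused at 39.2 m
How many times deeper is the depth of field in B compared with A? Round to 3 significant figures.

Setup A: H = 400²/(2×0.021) + 400 ≈ 3809923.8 mm; DoF = Df − Dn = 275561 − 240782 ≈ 34779 mm.
Setup B: H = 141²/(4×0.071) + 141 ≈ 70144.5 mm; DoF = Df − Dn = 88679 − 25161 ≈ 63518 mm.
Ratio = 63518 / 34779 ≈ 1.83.

1.83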